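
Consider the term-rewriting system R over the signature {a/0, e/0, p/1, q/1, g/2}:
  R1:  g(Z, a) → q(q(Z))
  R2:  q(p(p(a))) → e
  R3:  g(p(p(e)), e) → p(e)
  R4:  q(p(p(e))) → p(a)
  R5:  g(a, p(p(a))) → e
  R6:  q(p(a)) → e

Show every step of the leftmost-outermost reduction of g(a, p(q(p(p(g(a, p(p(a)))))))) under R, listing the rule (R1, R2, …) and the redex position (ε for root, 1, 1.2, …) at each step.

e

1. g(a, p(q(p(p(g(a, p(p(a))))))))  →  g(a, p(q(p(p(e)))))   [R5 at 2.1.1.1.1]
2. g(a, p(q(p(p(e)))))  →  g(a, p(p(a)))   [R4 at 2.1]
3. g(a, p(p(a)))  →  e   [R5 at ε]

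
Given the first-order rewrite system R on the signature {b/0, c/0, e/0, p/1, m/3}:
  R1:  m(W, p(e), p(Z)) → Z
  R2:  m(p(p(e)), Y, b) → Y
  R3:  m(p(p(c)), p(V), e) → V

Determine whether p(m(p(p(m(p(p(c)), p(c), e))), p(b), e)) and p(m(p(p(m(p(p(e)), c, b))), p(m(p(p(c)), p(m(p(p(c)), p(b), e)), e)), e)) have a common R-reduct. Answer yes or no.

Reduce t₁ = p(m(p(p(m(p(p(c)), p(c), e))), p(b), e)):
1. p(m(p(p(m(p(p(c)), p(c), e))), p(b), e))  →  p(m(p(p(c)), p(b), e))   [R3 at 1.1.1.1]
2. p(m(p(p(c)), p(b), e))  →  p(b)   [R3 at 1]

Reduce t₂ = p(m(p(p(m(p(p(e)), c, b))), p(m(p(p(c)), p(m(p(p(c)), p(b), e)), e)), e)):
1. p(m(p(p(m(p(p(e)), c, b))), p(m(p(p(c)), p(m(p(p(c)), p(b), e)), e)), e))  →  p(m(p(p(c)), p(m(p(p(c)), p(m(p(p(c)), p(b), e)), e)), e))   [R2 at 1.1.1.1]
2. p(m(p(p(c)), p(m(p(p(c)), p(m(p(p(c)), p(b), e)), e)), e))  →  p(m(p(p(c)), p(m(p(p(c)), p(b), e)), e))   [R3 at 1]
3. p(m(p(p(c)), p(m(p(p(c)), p(b), e)), e))  →  p(m(p(p(c)), p(b), e))   [R3 at 1]
4. p(m(p(p(c)), p(b), e))  →  p(b)   [R3 at 1]

yes — NF(t₁) = p(b), NF(t₂) = p(b)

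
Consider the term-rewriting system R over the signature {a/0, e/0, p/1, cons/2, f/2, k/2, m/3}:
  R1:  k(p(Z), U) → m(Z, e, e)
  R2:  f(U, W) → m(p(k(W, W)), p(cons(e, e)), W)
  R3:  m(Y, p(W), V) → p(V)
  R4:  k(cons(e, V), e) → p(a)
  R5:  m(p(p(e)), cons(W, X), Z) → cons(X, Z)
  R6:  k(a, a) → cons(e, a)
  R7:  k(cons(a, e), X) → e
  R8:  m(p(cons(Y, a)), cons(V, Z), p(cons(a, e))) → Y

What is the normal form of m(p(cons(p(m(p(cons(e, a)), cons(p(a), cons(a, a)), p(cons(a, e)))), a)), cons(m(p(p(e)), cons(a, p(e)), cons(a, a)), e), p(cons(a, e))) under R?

1. m(p(cons(p(m(p(cons(e, a)), cons(p(a), cons(a, a)), p(cons(a, e)))), a)), cons(m(p(p(e)), cons(a, p(e)), cons(a, a)), e), p(cons(a, e)))  →  p(m(p(cons(e, a)), cons(p(a), cons(a, a)), p(cons(a, e))))   [R8 at ε]
2. p(m(p(cons(e, a)), cons(p(a), cons(a, a)), p(cons(a, e))))  →  p(e)   [R8 at 1]

p(e)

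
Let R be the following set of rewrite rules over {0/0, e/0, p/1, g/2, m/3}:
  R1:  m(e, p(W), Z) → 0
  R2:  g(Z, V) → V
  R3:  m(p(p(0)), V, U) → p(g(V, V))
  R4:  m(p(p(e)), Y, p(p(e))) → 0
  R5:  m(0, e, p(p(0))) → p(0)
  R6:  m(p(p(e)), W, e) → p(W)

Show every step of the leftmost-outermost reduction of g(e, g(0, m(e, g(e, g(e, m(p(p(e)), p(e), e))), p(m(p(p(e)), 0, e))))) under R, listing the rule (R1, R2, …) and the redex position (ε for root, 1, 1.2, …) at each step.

0

1. g(e, g(0, m(e, g(e, g(e, m(p(p(e)), p(e), e))), p(m(p(p(e)), 0, e)))))  →  g(0, m(e, g(e, g(e, m(p(p(e)), p(e), e))), p(m(p(p(e)), 0, e))))   [R2 at ε]
2. g(0, m(e, g(e, g(e, m(p(p(e)), p(e), e))), p(m(p(p(e)), 0, e))))  →  m(e, g(e, g(e, m(p(p(e)), p(e), e))), p(m(p(p(e)), 0, e)))   [R2 at ε]
3. m(e, g(e, g(e, m(p(p(e)), p(e), e))), p(m(p(p(e)), 0, e)))  →  m(e, g(e, m(p(p(e)), p(e), e)), p(m(p(p(e)), 0, e)))   [R2 at 2]
4. m(e, g(e, m(p(p(e)), p(e), e)), p(m(p(p(e)), 0, e)))  →  m(e, m(p(p(e)), p(e), e), p(m(p(p(e)), 0, e)))   [R2 at 2]
5. m(e, m(p(p(e)), p(e), e), p(m(p(p(e)), 0, e)))  →  m(e, p(p(e)), p(m(p(p(e)), 0, e)))   [R6 at 2]
6. m(e, p(p(e)), p(m(p(p(e)), 0, e)))  →  0   [R1 at ε]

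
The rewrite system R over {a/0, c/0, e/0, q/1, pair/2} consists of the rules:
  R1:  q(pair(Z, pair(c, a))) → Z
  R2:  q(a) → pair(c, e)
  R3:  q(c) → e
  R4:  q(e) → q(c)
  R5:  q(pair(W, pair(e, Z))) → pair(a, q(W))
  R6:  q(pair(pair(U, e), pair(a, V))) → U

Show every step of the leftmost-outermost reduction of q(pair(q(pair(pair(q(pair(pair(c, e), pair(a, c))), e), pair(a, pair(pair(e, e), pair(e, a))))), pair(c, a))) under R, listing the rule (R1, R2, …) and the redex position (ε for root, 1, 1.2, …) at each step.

c

1. q(pair(q(pair(pair(q(pair(pair(c, e), pair(a, c))), e), pair(a, pair(pair(e, e), pair(e, a))))), pair(c, a)))  →  q(pair(pair(q(pair(pair(c, e), pair(a, c))), e), pair(a, pair(pair(e, e), pair(e, a)))))   [R1 at ε]
2. q(pair(pair(q(pair(pair(c, e), pair(a, c))), e), pair(a, pair(pair(e, e), pair(e, a)))))  →  q(pair(pair(c, e), pair(a, c)))   [R6 at ε]
3. q(pair(pair(c, e), pair(a, c)))  →  c   [R6 at ε]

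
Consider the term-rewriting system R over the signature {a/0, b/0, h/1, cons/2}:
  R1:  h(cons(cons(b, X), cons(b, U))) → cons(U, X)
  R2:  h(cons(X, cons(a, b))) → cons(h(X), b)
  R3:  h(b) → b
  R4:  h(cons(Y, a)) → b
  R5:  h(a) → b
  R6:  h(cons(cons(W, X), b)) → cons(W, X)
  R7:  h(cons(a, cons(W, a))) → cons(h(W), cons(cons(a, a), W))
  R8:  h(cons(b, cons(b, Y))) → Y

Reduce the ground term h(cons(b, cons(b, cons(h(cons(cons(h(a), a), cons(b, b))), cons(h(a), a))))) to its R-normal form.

1. h(cons(b, cons(b, cons(h(cons(cons(h(a), a), cons(b, b))), cons(h(a), a)))))  →  cons(h(cons(cons(h(a), a), cons(b, b))), cons(h(a), a))   [R8 at ε]
2. cons(h(cons(cons(h(a), a), cons(b, b))), cons(h(a), a))  →  cons(h(cons(cons(b, a), cons(b, b))), cons(h(a), a))   [R5 at 1.1.1.1]
3. cons(h(cons(cons(b, a), cons(b, b))), cons(h(a), a))  →  cons(cons(b, a), cons(h(a), a))   [R1 at 1]
4. cons(cons(b, a), cons(h(a), a))  →  cons(cons(b, a), cons(b, a))   [R5 at 2.1]

cons(cons(b, a), cons(b, a))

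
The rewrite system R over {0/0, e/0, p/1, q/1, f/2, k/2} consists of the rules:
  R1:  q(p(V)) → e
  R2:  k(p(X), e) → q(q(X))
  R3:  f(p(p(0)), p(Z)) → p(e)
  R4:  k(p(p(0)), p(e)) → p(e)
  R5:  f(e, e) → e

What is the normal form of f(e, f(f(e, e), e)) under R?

e

1. f(e, f(f(e, e), e))  →  f(e, f(e, e))   [R5 at 2.1]
2. f(e, f(e, e))  →  f(e, e)   [R5 at 2]
3. f(e, e)  →  e   [R5 at ε]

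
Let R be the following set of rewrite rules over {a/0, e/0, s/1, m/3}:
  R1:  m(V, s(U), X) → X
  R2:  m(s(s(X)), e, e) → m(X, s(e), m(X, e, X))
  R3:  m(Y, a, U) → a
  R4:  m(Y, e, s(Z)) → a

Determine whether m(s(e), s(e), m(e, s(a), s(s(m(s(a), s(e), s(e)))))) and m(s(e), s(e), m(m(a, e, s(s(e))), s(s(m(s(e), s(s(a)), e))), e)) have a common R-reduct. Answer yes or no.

Reduce t₁ = m(s(e), s(e), m(e, s(a), s(s(m(s(a), s(e), s(e)))))):
1. m(s(e), s(e), m(e, s(a), s(s(m(s(a), s(e), s(e))))))  →  m(e, s(a), s(s(m(s(a), s(e), s(e)))))   [R1 at ε]
2. m(e, s(a), s(s(m(s(a), s(e), s(e)))))  →  s(s(m(s(a), s(e), s(e))))   [R1 at ε]
3. s(s(m(s(a), s(e), s(e))))  →  s(s(s(e)))   [R1 at 1.1]

Reduce t₂ = m(s(e), s(e), m(m(a, e, s(s(e))), s(s(m(s(e), s(s(a)), e))), e)):
1. m(s(e), s(e), m(m(a, e, s(s(e))), s(s(m(s(e), s(s(a)), e))), e))  →  m(m(a, e, s(s(e))), s(s(m(s(e), s(s(a)), e))), e)   [R1 at ε]
2. m(m(a, e, s(s(e))), s(s(m(s(e), s(s(a)), e))), e)  →  e   [R1 at ε]

no — NF(t₁) = s(s(s(e))), NF(t₂) = e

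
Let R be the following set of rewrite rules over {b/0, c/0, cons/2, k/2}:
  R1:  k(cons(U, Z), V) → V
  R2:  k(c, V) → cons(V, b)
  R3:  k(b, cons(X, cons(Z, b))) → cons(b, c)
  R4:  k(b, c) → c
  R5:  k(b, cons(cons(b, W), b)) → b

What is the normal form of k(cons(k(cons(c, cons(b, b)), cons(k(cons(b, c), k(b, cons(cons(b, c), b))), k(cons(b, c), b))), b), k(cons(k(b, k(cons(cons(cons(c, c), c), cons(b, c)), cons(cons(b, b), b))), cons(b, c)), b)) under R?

b

1. k(cons(k(cons(c, cons(b, b)), cons(k(cons(b, c), k(b, cons(cons(b, c), b))), k(cons(b, c), b))), b), k(cons(k(b, k(cons(cons(cons(c, c), c), cons(b, c)), cons(cons(b, b), b))), cons(b, c)), b))  →  k(cons(k(b, k(cons(cons(cons(c, c), c), cons(b, c)), cons(cons(b, b), b))), cons(b, c)), b)   [R1 at ε]
2. k(cons(k(b, k(cons(cons(cons(c, c), c), cons(b, c)), cons(cons(b, b), b))), cons(b, c)), b)  →  b   [R1 at ε]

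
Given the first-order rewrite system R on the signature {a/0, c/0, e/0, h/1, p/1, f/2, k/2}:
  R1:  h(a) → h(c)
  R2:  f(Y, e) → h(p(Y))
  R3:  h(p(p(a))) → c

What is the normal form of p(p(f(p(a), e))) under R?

p(p(c))

1. p(p(f(p(a), e)))  →  p(p(h(p(p(a)))))   [R2 at 1.1]
2. p(p(h(p(p(a)))))  →  p(p(c))   [R3 at 1.1]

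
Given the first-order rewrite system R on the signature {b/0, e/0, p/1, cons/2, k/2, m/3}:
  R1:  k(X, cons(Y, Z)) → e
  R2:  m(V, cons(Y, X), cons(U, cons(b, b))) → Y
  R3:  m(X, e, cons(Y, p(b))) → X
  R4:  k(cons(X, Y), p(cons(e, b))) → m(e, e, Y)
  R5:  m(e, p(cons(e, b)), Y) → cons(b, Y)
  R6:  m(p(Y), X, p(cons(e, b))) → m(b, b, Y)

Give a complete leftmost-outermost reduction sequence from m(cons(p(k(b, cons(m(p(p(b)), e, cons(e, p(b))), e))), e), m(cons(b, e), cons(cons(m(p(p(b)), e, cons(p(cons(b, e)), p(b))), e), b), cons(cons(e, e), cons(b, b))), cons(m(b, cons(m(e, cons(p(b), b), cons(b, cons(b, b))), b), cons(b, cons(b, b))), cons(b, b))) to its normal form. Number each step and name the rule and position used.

p(p(b))

1. m(cons(p(k(b, cons(m(p(p(b)), e, cons(e, p(b))), e))), e), m(cons(b, e), cons(cons(m(p(p(b)), e, cons(p(cons(b, e)), p(b))), e), b), cons(cons(e, e), cons(b, b))), cons(m(b, cons(m(e, cons(p(b), b), cons(b, cons(b, b))), b), cons(b, cons(b, b))), cons(b, b)))  →  m(cons(p(e), e), m(cons(b, e), cons(cons(m(p(p(b)), e, cons(p(cons(b, e)), p(b))), e), b), cons(cons(e, e), cons(b, b))), cons(m(b, cons(m(e, cons(p(b), b), cons(b, cons(b, b))), b), cons(b, cons(b, b))), cons(b, b)))   [R1 at 1.1.1]
2. m(cons(p(e), e), m(cons(b, e), cons(cons(m(p(p(b)), e, cons(p(cons(b, e)), p(b))), e), b), cons(cons(e, e), cons(b, b))), cons(m(b, cons(m(e, cons(p(b), b), cons(b, cons(b, b))), b), cons(b, cons(b, b))), cons(b, b)))  →  m(cons(p(e), e), cons(m(p(p(b)), e, cons(p(cons(b, e)), p(b))), e), cons(m(b, cons(m(e, cons(p(b), b), cons(b, cons(b, b))), b), cons(b, cons(b, b))), cons(b, b)))   [R2 at 2]
3. m(cons(p(e), e), cons(m(p(p(b)), e, cons(p(cons(b, e)), p(b))), e), cons(m(b, cons(m(e, cons(p(b), b), cons(b, cons(b, b))), b), cons(b, cons(b, b))), cons(b, b)))  →  m(p(p(b)), e, cons(p(cons(b, e)), p(b)))   [R2 at ε]
4. m(p(p(b)), e, cons(p(cons(b, e)), p(b)))  →  p(p(b))   [R3 at ε]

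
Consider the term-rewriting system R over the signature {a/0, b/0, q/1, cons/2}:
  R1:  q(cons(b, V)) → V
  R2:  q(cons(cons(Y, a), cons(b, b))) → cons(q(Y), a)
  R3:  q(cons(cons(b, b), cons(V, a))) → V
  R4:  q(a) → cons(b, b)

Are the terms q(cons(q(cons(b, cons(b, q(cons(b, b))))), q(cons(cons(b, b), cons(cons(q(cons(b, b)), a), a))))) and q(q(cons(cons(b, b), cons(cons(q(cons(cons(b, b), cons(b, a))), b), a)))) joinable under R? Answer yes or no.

Reduce t₁ = q(cons(q(cons(b, cons(b, q(cons(b, b))))), q(cons(cons(b, b), cons(cons(q(cons(b, b)), a), a))))):
1. q(cons(q(cons(b, cons(b, q(cons(b, b))))), q(cons(cons(b, b), cons(cons(q(cons(b, b)), a), a)))))  →  q(cons(cons(b, q(cons(b, b))), q(cons(cons(b, b), cons(cons(q(cons(b, b)), a), a)))))   [R1 at 1.1]
2. q(cons(cons(b, q(cons(b, b))), q(cons(cons(b, b), cons(cons(q(cons(b, b)), a), a)))))  →  q(cons(cons(b, b), q(cons(cons(b, b), cons(cons(q(cons(b, b)), a), a)))))   [R1 at 1.1.2]
3. q(cons(cons(b, b), q(cons(cons(b, b), cons(cons(q(cons(b, b)), a), a)))))  →  q(cons(cons(b, b), cons(q(cons(b, b)), a)))   [R3 at 1.2]
4. q(cons(cons(b, b), cons(q(cons(b, b)), a)))  →  q(cons(b, b))   [R3 at ε]
5. q(cons(b, b))  →  b   [R1 at ε]

Reduce t₂ = q(q(cons(cons(b, b), cons(cons(q(cons(cons(b, b), cons(b, a))), b), a)))):
1. q(q(cons(cons(b, b), cons(cons(q(cons(cons(b, b), cons(b, a))), b), a))))  →  q(cons(q(cons(cons(b, b), cons(b, a))), b))   [R3 at 1]
2. q(cons(q(cons(cons(b, b), cons(b, a))), b))  →  q(cons(b, b))   [R3 at 1.1]
3. q(cons(b, b))  →  b   [R1 at ε]

yes — NF(t₁) = b, NF(t₂) = b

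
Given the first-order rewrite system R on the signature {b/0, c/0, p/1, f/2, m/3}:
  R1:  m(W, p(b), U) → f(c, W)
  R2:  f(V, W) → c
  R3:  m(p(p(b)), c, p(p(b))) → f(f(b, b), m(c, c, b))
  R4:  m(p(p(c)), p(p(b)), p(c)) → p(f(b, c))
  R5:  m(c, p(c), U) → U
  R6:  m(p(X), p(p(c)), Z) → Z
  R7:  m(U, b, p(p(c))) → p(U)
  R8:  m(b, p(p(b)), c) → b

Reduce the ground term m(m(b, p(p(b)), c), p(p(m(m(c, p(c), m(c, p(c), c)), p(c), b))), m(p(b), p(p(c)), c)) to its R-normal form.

b

1. m(m(b, p(p(b)), c), p(p(m(m(c, p(c), m(c, p(c), c)), p(c), b))), m(p(b), p(p(c)), c))  →  m(b, p(p(m(m(c, p(c), m(c, p(c), c)), p(c), b))), m(p(b), p(p(c)), c))   [R8 at 1]
2. m(b, p(p(m(m(c, p(c), m(c, p(c), c)), p(c), b))), m(p(b), p(p(c)), c))  →  m(b, p(p(m(m(c, p(c), c), p(c), b))), m(p(b), p(p(c)), c))   [R5 at 2.1.1.1]
3. m(b, p(p(m(m(c, p(c), c), p(c), b))), m(p(b), p(p(c)), c))  →  m(b, p(p(m(c, p(c), b))), m(p(b), p(p(c)), c))   [R5 at 2.1.1.1]
4. m(b, p(p(m(c, p(c), b))), m(p(b), p(p(c)), c))  →  m(b, p(p(b)), m(p(b), p(p(c)), c))   [R5 at 2.1.1]
5. m(b, p(p(b)), m(p(b), p(p(c)), c))  →  m(b, p(p(b)), c)   [R6 at 3]
6. m(b, p(p(b)), c)  →  b   [R8 at ε]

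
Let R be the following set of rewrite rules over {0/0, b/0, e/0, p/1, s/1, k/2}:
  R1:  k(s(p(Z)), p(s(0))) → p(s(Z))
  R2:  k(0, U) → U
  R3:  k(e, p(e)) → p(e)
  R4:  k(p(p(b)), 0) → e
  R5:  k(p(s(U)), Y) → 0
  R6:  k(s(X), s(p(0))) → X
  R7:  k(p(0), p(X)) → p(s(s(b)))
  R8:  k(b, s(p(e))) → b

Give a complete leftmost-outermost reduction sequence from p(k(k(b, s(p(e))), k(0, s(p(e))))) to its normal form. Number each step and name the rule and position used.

p(b)

1. p(k(k(b, s(p(e))), k(0, s(p(e)))))  →  p(k(b, k(0, s(p(e)))))   [R8 at 1.1]
2. p(k(b, k(0, s(p(e)))))  →  p(k(b, s(p(e))))   [R2 at 1.2]
3. p(k(b, s(p(e))))  →  p(b)   [R8 at 1]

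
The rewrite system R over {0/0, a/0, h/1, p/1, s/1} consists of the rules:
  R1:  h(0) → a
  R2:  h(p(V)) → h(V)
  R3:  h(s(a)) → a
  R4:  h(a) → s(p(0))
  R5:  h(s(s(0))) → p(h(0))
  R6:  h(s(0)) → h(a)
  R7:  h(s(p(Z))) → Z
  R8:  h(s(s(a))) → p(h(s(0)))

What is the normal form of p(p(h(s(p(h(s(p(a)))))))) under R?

p(p(a))

1. p(p(h(s(p(h(s(p(a))))))))  →  p(p(h(s(p(a)))))   [R7 at 1.1]
2. p(p(h(s(p(a)))))  →  p(p(a))   [R7 at 1.1]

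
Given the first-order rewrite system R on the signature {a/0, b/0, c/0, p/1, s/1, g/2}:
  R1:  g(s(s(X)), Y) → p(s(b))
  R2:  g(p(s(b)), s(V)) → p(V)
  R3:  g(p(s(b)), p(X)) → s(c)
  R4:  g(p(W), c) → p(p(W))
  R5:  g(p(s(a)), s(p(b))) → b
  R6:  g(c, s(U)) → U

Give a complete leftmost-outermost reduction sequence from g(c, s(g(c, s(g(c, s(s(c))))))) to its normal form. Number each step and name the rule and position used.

s(c)

1. g(c, s(g(c, s(g(c, s(s(c)))))))  →  g(c, s(g(c, s(s(c)))))   [R6 at ε]
2. g(c, s(g(c, s(s(c)))))  →  g(c, s(s(c)))   [R6 at ε]
3. g(c, s(s(c)))  →  s(c)   [R6 at ε]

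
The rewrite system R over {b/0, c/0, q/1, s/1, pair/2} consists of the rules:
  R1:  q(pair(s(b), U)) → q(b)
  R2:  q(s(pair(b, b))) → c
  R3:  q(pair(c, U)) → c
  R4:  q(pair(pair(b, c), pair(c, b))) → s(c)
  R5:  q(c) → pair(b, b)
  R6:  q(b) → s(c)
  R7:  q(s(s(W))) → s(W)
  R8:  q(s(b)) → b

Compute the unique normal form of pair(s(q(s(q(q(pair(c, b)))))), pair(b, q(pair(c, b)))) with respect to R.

1. pair(s(q(s(q(q(pair(c, b)))))), pair(b, q(pair(c, b))))  →  pair(s(q(s(q(c)))), pair(b, q(pair(c, b))))   [R3 at 1.1.1.1.1]
2. pair(s(q(s(q(c)))), pair(b, q(pair(c, b))))  →  pair(s(q(s(pair(b, b)))), pair(b, q(pair(c, b))))   [R5 at 1.1.1.1]
3. pair(s(q(s(pair(b, b)))), pair(b, q(pair(c, b))))  →  pair(s(c), pair(b, q(pair(c, b))))   [R2 at 1.1]
4. pair(s(c), pair(b, q(pair(c, b))))  →  pair(s(c), pair(b, c))   [R3 at 2.2]

pair(s(c), pair(b, c))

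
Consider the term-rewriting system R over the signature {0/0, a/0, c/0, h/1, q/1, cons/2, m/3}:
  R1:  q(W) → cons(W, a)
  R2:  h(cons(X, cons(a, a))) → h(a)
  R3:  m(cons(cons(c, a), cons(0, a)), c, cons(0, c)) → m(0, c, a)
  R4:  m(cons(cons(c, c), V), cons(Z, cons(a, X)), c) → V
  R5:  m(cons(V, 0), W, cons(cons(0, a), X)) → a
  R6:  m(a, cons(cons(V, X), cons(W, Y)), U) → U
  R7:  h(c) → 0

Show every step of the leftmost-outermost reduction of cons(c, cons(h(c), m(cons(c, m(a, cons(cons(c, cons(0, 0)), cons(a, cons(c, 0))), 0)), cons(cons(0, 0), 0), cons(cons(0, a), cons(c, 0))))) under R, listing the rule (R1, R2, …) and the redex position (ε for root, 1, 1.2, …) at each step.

1. cons(c, cons(h(c), m(cons(c, m(a, cons(cons(c, cons(0, 0)), cons(a, cons(c, 0))), 0)), cons(cons(0, 0), 0), cons(cons(0, a), cons(c, 0)))))  →  cons(c, cons(0, m(cons(c, m(a, cons(cons(c, cons(0, 0)), cons(a, cons(c, 0))), 0)), cons(cons(0, 0), 0), cons(cons(0, a), cons(c, 0)))))   [R7 at 2.1]
2. cons(c, cons(0, m(cons(c, m(a, cons(cons(c, cons(0, 0)), cons(a, cons(c, 0))), 0)), cons(cons(0, 0), 0), cons(cons(0, a), cons(c, 0)))))  →  cons(c, cons(0, m(cons(c, 0), cons(cons(0, 0), 0), cons(cons(0, a), cons(c, 0)))))   [R6 at 2.2.1.2]
3. cons(c, cons(0, m(cons(c, 0), cons(cons(0, 0), 0), cons(cons(0, a), cons(c, 0)))))  →  cons(c, cons(0, a))   [R5 at 2.2]

cons(c, cons(0, a))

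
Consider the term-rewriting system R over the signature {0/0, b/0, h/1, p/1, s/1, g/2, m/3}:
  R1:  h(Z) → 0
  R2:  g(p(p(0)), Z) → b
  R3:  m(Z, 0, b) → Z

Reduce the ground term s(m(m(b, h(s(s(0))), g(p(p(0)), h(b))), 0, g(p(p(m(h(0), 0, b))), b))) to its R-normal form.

1. s(m(m(b, h(s(s(0))), g(p(p(0)), h(b))), 0, g(p(p(m(h(0), 0, b))), b)))  →  s(m(m(b, 0, g(p(p(0)), h(b))), 0, g(p(p(m(h(0), 0, b))), b)))   [R1 at 1.1.2]
2. s(m(m(b, 0, g(p(p(0)), h(b))), 0, g(p(p(m(h(0), 0, b))), b)))  →  s(m(m(b, 0, b), 0, g(p(p(m(h(0), 0, b))), b)))   [R2 at 1.1.3]
3. s(m(m(b, 0, b), 0, g(p(p(m(h(0), 0, b))), b)))  →  s(m(b, 0, g(p(p(m(h(0), 0, b))), b)))   [R3 at 1.1]
4. s(m(b, 0, g(p(p(m(h(0), 0, b))), b)))  →  s(m(b, 0, g(p(p(h(0))), b)))   [R3 at 1.3.1.1.1]
5. s(m(b, 0, g(p(p(h(0))), b)))  →  s(m(b, 0, g(p(p(0)), b)))   [R1 at 1.3.1.1.1]
6. s(m(b, 0, g(p(p(0)), b)))  →  s(m(b, 0, b))   [R2 at 1.3]
7. s(m(b, 0, b))  →  s(b)   [R3 at 1]

s(b)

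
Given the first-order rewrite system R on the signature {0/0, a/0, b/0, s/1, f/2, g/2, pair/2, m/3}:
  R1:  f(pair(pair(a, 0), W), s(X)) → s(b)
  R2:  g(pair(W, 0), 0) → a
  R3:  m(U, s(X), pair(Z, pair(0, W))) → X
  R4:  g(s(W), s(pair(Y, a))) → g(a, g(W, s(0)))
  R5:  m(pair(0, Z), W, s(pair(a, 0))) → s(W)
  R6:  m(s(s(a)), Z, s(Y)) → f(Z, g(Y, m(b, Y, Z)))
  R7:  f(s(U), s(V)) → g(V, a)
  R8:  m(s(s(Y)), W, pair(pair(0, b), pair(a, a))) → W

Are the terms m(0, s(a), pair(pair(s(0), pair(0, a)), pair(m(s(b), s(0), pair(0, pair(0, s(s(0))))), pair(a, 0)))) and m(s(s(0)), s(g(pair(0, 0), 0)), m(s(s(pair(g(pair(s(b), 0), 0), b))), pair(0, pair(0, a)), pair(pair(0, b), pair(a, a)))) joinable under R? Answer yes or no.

yes — NF(t₁) = a, NF(t₂) = a

Reduce t₁ = m(0, s(a), pair(pair(s(0), pair(0, a)), pair(m(s(b), s(0), pair(0, pair(0, s(s(0))))), pair(a, 0)))):
1. m(0, s(a), pair(pair(s(0), pair(0, a)), pair(m(s(b), s(0), pair(0, pair(0, s(s(0))))), pair(a, 0))))  →  m(0, s(a), pair(pair(s(0), pair(0, a)), pair(0, pair(a, 0))))   [R3 at 3.2.1]
2. m(0, s(a), pair(pair(s(0), pair(0, a)), pair(0, pair(a, 0))))  →  a   [R3 at ε]

Reduce t₂ = m(s(s(0)), s(g(pair(0, 0), 0)), m(s(s(pair(g(pair(s(b), 0), 0), b))), pair(0, pair(0, a)), pair(pair(0, b), pair(a, a)))):
1. m(s(s(0)), s(g(pair(0, 0), 0)), m(s(s(pair(g(pair(s(b), 0), 0), b))), pair(0, pair(0, a)), pair(pair(0, b), pair(a, a))))  →  m(s(s(0)), s(a), m(s(s(pair(g(pair(s(b), 0), 0), b))), pair(0, pair(0, a)), pair(pair(0, b), pair(a, a))))   [R2 at 2.1]
2. m(s(s(0)), s(a), m(s(s(pair(g(pair(s(b), 0), 0), b))), pair(0, pair(0, a)), pair(pair(0, b), pair(a, a))))  →  m(s(s(0)), s(a), pair(0, pair(0, a)))   [R8 at 3]
3. m(s(s(0)), s(a), pair(0, pair(0, a)))  →  a   [R3 at ε]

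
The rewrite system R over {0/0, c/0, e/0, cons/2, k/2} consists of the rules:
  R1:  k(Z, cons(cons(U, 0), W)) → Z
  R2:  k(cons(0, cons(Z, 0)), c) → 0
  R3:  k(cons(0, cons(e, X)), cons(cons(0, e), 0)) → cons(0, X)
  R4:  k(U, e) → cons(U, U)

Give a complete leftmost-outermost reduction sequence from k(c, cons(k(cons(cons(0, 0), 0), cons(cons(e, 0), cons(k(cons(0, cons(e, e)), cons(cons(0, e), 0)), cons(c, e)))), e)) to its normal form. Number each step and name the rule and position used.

1. k(c, cons(k(cons(cons(0, 0), 0), cons(cons(e, 0), cons(k(cons(0, cons(e, e)), cons(cons(0, e), 0)), cons(c, e)))), e))  →  k(c, cons(cons(cons(0, 0), 0), e))   [R1 at 2.1]
2. k(c, cons(cons(cons(0, 0), 0), e))  →  c   [R1 at ε]

c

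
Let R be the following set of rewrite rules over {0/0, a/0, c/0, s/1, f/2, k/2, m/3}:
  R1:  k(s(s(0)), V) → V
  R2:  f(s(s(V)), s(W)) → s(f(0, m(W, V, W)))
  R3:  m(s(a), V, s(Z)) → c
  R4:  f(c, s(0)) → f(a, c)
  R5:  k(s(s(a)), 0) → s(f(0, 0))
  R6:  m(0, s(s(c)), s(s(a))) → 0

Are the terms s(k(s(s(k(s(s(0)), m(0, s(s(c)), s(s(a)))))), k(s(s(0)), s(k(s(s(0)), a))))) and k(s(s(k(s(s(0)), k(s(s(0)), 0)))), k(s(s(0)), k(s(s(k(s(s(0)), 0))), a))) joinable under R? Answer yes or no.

no — NF(t₁) = s(s(a)), NF(t₂) = a

Reduce t₁ = s(k(s(s(k(s(s(0)), m(0, s(s(c)), s(s(a)))))), k(s(s(0)), s(k(s(s(0)), a))))):
1. s(k(s(s(k(s(s(0)), m(0, s(s(c)), s(s(a)))))), k(s(s(0)), s(k(s(s(0)), a)))))  →  s(k(s(s(m(0, s(s(c)), s(s(a))))), k(s(s(0)), s(k(s(s(0)), a)))))   [R1 at 1.1.1.1]
2. s(k(s(s(m(0, s(s(c)), s(s(a))))), k(s(s(0)), s(k(s(s(0)), a)))))  →  s(k(s(s(0)), k(s(s(0)), s(k(s(s(0)), a)))))   [R6 at 1.1.1.1]
3. s(k(s(s(0)), k(s(s(0)), s(k(s(s(0)), a)))))  →  s(k(s(s(0)), s(k(s(s(0)), a))))   [R1 at 1]
4. s(k(s(s(0)), s(k(s(s(0)), a))))  →  s(s(k(s(s(0)), a)))   [R1 at 1]
5. s(s(k(s(s(0)), a)))  →  s(s(a))   [R1 at 1.1]

Reduce t₂ = k(s(s(k(s(s(0)), k(s(s(0)), 0)))), k(s(s(0)), k(s(s(k(s(s(0)), 0))), a))):
1. k(s(s(k(s(s(0)), k(s(s(0)), 0)))), k(s(s(0)), k(s(s(k(s(s(0)), 0))), a)))  →  k(s(s(k(s(s(0)), 0))), k(s(s(0)), k(s(s(k(s(s(0)), 0))), a)))   [R1 at 1.1.1]
2. k(s(s(k(s(s(0)), 0))), k(s(s(0)), k(s(s(k(s(s(0)), 0))), a)))  →  k(s(s(0)), k(s(s(0)), k(s(s(k(s(s(0)), 0))), a)))   [R1 at 1.1.1]
3. k(s(s(0)), k(s(s(0)), k(s(s(k(s(s(0)), 0))), a)))  →  k(s(s(0)), k(s(s(k(s(s(0)), 0))), a))   [R1 at ε]
4. k(s(s(0)), k(s(s(k(s(s(0)), 0))), a))  →  k(s(s(k(s(s(0)), 0))), a)   [R1 at ε]
5. k(s(s(k(s(s(0)), 0))), a)  →  k(s(s(0)), a)   [R1 at 1.1.1]
6. k(s(s(0)), a)  →  a   [R1 at ε]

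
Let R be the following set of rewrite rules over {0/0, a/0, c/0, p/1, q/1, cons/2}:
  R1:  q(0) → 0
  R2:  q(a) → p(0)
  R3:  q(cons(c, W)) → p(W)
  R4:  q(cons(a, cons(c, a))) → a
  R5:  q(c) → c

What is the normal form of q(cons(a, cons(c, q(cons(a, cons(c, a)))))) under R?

a

1. q(cons(a, cons(c, q(cons(a, cons(c, a))))))  →  q(cons(a, cons(c, a)))   [R4 at 1.2.2]
2. q(cons(a, cons(c, a)))  →  a   [R4 at ε]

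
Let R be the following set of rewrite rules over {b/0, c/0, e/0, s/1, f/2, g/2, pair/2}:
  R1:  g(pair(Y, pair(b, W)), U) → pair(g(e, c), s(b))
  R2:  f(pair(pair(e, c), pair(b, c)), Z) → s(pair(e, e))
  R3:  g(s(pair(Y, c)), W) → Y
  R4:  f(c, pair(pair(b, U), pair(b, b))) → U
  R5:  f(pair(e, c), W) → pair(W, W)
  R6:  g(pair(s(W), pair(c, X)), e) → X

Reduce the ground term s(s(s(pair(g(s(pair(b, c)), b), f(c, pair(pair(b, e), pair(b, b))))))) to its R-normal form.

1. s(s(s(pair(g(s(pair(b, c)), b), f(c, pair(pair(b, e), pair(b, b)))))))  →  s(s(s(pair(b, f(c, pair(pair(b, e), pair(b, b)))))))   [R3 at 1.1.1.1]
2. s(s(s(pair(b, f(c, pair(pair(b, e), pair(b, b)))))))  →  s(s(s(pair(b, e))))   [R4 at 1.1.1.2]

s(s(s(pair(b, e))))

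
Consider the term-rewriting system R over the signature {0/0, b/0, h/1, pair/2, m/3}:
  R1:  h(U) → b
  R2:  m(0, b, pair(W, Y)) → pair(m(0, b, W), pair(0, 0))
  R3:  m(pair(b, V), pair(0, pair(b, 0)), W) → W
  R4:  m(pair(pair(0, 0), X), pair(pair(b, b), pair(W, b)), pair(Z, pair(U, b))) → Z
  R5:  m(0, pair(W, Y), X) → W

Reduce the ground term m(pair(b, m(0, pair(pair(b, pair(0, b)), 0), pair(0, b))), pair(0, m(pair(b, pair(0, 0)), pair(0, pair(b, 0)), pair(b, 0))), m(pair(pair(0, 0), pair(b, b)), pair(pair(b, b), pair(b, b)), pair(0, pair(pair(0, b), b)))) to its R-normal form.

1. m(pair(b, m(0, pair(pair(b, pair(0, b)), 0), pair(0, b))), pair(0, m(pair(b, pair(0, 0)), pair(0, pair(b, 0)), pair(b, 0))), m(pair(pair(0, 0), pair(b, b)), pair(pair(b, b), pair(b, b)), pair(0, pair(pair(0, b), b))))  →  m(pair(b, pair(b, pair(0, b))), pair(0, m(pair(b, pair(0, 0)), pair(0, pair(b, 0)), pair(b, 0))), m(pair(pair(0, 0), pair(b, b)), pair(pair(b, b), pair(b, b)), pair(0, pair(pair(0, b), b))))   [R5 at 1.2]
2. m(pair(b, pair(b, pair(0, b))), pair(0, m(pair(b, pair(0, 0)), pair(0, pair(b, 0)), pair(b, 0))), m(pair(pair(0, 0), pair(b, b)), pair(pair(b, b), pair(b, b)), pair(0, pair(pair(0, b), b))))  →  m(pair(b, pair(b, pair(0, b))), pair(0, pair(b, 0)), m(pair(pair(0, 0), pair(b, b)), pair(pair(b, b), pair(b, b)), pair(0, pair(pair(0, b), b))))   [R3 at 2.2]
3. m(pair(b, pair(b, pair(0, b))), pair(0, pair(b, 0)), m(pair(pair(0, 0), pair(b, b)), pair(pair(b, b), pair(b, b)), pair(0, pair(pair(0, b), b))))  →  m(pair(pair(0, 0), pair(b, b)), pair(pair(b, b), pair(b, b)), pair(0, pair(pair(0, b), b)))   [R3 at ε]
4. m(pair(pair(0, 0), pair(b, b)), pair(pair(b, b), pair(b, b)), pair(0, pair(pair(0, b), b)))  →  0   [R4 at ε]

0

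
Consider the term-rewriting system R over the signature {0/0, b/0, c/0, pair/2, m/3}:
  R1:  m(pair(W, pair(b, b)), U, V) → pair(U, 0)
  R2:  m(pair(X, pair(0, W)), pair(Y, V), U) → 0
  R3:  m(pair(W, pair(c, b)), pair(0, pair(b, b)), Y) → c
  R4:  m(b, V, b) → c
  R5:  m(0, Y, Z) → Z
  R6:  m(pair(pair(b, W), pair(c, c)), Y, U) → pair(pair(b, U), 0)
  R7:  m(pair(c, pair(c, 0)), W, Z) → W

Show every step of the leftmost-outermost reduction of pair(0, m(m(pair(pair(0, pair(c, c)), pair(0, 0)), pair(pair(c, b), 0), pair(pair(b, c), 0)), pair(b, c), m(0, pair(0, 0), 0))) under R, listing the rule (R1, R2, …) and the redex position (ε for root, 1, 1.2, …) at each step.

pair(0, 0)

1. pair(0, m(m(pair(pair(0, pair(c, c)), pair(0, 0)), pair(pair(c, b), 0), pair(pair(b, c), 0)), pair(b, c), m(0, pair(0, 0), 0)))  →  pair(0, m(0, pair(b, c), m(0, pair(0, 0), 0)))   [R2 at 2.1]
2. pair(0, m(0, pair(b, c), m(0, pair(0, 0), 0)))  →  pair(0, m(0, pair(0, 0), 0))   [R5 at 2]
3. pair(0, m(0, pair(0, 0), 0))  →  pair(0, 0)   [R5 at 2]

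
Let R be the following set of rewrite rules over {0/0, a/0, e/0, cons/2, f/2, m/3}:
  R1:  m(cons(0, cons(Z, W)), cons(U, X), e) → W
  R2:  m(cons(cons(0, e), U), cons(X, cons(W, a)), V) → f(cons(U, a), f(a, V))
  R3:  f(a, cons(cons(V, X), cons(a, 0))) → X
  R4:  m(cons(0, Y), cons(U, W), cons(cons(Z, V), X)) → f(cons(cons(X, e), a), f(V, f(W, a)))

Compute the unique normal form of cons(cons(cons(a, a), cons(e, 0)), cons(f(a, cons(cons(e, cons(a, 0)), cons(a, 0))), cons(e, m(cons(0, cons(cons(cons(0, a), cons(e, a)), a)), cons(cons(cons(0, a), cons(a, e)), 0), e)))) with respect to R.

cons(cons(cons(a, a), cons(e, 0)), cons(cons(a, 0), cons(e, a)))

1. cons(cons(cons(a, a), cons(e, 0)), cons(f(a, cons(cons(e, cons(a, 0)), cons(a, 0))), cons(e, m(cons(0, cons(cons(cons(0, a), cons(e, a)), a)), cons(cons(cons(0, a), cons(a, e)), 0), e))))  →  cons(cons(cons(a, a), cons(e, 0)), cons(cons(a, 0), cons(e, m(cons(0, cons(cons(cons(0, a), cons(e, a)), a)), cons(cons(cons(0, a), cons(a, e)), 0), e))))   [R3 at 2.1]
2. cons(cons(cons(a, a), cons(e, 0)), cons(cons(a, 0), cons(e, m(cons(0, cons(cons(cons(0, a), cons(e, a)), a)), cons(cons(cons(0, a), cons(a, e)), 0), e))))  →  cons(cons(cons(a, a), cons(e, 0)), cons(cons(a, 0), cons(e, a)))   [R1 at 2.2.2]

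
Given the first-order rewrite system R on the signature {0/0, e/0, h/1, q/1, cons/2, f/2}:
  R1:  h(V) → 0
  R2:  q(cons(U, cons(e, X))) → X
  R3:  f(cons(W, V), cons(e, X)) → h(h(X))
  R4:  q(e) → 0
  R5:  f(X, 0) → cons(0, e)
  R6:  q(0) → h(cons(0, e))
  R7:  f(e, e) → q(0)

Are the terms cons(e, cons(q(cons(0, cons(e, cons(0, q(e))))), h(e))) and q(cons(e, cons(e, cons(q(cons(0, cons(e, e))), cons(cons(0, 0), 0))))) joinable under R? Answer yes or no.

yes — NF(t₁) = cons(e, cons(cons(0, 0), 0)), NF(t₂) = cons(e, cons(cons(0, 0), 0))

Reduce t₁ = cons(e, cons(q(cons(0, cons(e, cons(0, q(e))))), h(e))):
1. cons(e, cons(q(cons(0, cons(e, cons(0, q(e))))), h(e)))  →  cons(e, cons(cons(0, q(e)), h(e)))   [R2 at 2.1]
2. cons(e, cons(cons(0, q(e)), h(e)))  →  cons(e, cons(cons(0, 0), h(e)))   [R4 at 2.1.2]
3. cons(e, cons(cons(0, 0), h(e)))  →  cons(e, cons(cons(0, 0), 0))   [R1 at 2.2]

Reduce t₂ = q(cons(e, cons(e, cons(q(cons(0, cons(e, e))), cons(cons(0, 0), 0))))):
1. q(cons(e, cons(e, cons(q(cons(0, cons(e, e))), cons(cons(0, 0), 0)))))  →  cons(q(cons(0, cons(e, e))), cons(cons(0, 0), 0))   [R2 at ε]
2. cons(q(cons(0, cons(e, e))), cons(cons(0, 0), 0))  →  cons(e, cons(cons(0, 0), 0))   [R2 at 1]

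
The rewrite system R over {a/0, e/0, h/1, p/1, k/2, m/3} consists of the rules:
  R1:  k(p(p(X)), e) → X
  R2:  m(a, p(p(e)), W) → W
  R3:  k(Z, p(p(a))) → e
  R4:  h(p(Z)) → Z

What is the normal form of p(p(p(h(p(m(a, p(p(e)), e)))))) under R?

1. p(p(p(h(p(m(a, p(p(e)), e))))))  →  p(p(p(m(a, p(p(e)), e))))   [R4 at 1.1.1]
2. p(p(p(m(a, p(p(e)), e))))  →  p(p(p(e)))   [R2 at 1.1.1]

p(p(p(e)))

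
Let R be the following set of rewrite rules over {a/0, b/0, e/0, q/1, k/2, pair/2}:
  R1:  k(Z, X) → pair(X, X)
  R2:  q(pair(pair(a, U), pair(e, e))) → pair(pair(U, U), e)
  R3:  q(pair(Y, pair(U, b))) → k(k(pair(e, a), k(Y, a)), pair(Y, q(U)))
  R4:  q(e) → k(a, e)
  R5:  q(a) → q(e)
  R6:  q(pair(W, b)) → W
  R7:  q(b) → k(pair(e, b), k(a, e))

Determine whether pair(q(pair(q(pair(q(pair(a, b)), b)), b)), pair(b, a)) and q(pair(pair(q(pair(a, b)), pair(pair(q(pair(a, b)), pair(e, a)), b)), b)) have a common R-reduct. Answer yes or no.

no — NF(t₁) = pair(a, pair(b, a)), NF(t₂) = pair(a, pair(pair(a, pair(e, a)), b))

Reduce t₁ = pair(q(pair(q(pair(q(pair(a, b)), b)), b)), pair(b, a)):
1. pair(q(pair(q(pair(q(pair(a, b)), b)), b)), pair(b, a))  →  pair(q(pair(q(pair(a, b)), b)), pair(b, a))   [R6 at 1]
2. pair(q(pair(q(pair(a, b)), b)), pair(b, a))  →  pair(q(pair(a, b)), pair(b, a))   [R6 at 1]
3. pair(q(pair(a, b)), pair(b, a))  →  pair(a, pair(b, a))   [R6 at 1]

Reduce t₂ = q(pair(pair(q(pair(a, b)), pair(pair(q(pair(a, b)), pair(e, a)), b)), b)):
1. q(pair(pair(q(pair(a, b)), pair(pair(q(pair(a, b)), pair(e, a)), b)), b))  →  pair(q(pair(a, b)), pair(pair(q(pair(a, b)), pair(e, a)), b))   [R6 at ε]
2. pair(q(pair(a, b)), pair(pair(q(pair(a, b)), pair(e, a)), b))  →  pair(a, pair(pair(q(pair(a, b)), pair(e, a)), b))   [R6 at 1]
3. pair(a, pair(pair(q(pair(a, b)), pair(e, a)), b))  →  pair(a, pair(pair(a, pair(e, a)), b))   [R6 at 2.1.1]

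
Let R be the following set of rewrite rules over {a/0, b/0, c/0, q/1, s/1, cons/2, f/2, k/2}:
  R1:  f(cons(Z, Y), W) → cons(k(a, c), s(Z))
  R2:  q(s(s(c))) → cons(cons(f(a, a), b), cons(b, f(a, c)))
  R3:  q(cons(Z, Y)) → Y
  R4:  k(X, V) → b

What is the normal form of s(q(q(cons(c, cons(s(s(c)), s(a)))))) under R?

s(s(a))

1. s(q(q(cons(c, cons(s(s(c)), s(a))))))  →  s(q(cons(s(s(c)), s(a))))   [R3 at 1.1]
2. s(q(cons(s(s(c)), s(a))))  →  s(s(a))   [R3 at 1]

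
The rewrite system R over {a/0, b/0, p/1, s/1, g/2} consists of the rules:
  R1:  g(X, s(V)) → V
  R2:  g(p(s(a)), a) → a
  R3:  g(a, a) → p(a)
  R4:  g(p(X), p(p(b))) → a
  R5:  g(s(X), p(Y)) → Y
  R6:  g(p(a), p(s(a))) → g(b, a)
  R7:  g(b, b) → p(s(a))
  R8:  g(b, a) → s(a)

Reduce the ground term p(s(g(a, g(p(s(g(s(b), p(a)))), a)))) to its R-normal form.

p(s(p(a)))

1. p(s(g(a, g(p(s(g(s(b), p(a)))), a))))  →  p(s(g(a, g(p(s(a)), a))))   [R5 at 1.1.2.1.1.1]
2. p(s(g(a, g(p(s(a)), a))))  →  p(s(g(a, a)))   [R2 at 1.1.2]
3. p(s(g(a, a)))  →  p(s(p(a)))   [R3 at 1.1]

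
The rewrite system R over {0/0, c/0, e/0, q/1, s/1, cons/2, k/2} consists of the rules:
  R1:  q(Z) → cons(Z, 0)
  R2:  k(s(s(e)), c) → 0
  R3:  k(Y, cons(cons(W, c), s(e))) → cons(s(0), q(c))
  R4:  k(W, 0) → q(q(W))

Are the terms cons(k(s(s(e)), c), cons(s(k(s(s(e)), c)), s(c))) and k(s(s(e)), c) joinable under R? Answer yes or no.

Reduce t₁ = cons(k(s(s(e)), c), cons(s(k(s(s(e)), c)), s(c))):
1. cons(k(s(s(e)), c), cons(s(k(s(s(e)), c)), s(c)))  →  cons(0, cons(s(k(s(s(e)), c)), s(c)))   [R2 at 1]
2. cons(0, cons(s(k(s(s(e)), c)), s(c)))  →  cons(0, cons(s(0), s(c)))   [R2 at 2.1.1]

Reduce t₂ = k(s(s(e)), c):
1. k(s(s(e)), c)  →  0   [R2 at ε]

no — NF(t₁) = cons(0, cons(s(0), s(c))), NF(t₂) = 0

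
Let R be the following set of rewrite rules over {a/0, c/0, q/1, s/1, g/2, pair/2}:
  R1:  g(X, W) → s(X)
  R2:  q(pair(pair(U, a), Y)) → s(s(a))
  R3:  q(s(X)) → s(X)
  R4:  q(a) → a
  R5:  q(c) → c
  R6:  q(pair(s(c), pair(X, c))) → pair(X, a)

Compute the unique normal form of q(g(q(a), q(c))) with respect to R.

1. q(g(q(a), q(c)))  →  q(s(q(a)))   [R1 at 1]
2. q(s(q(a)))  →  s(q(a))   [R3 at ε]
3. s(q(a))  →  s(a)   [R4 at 1]

s(a)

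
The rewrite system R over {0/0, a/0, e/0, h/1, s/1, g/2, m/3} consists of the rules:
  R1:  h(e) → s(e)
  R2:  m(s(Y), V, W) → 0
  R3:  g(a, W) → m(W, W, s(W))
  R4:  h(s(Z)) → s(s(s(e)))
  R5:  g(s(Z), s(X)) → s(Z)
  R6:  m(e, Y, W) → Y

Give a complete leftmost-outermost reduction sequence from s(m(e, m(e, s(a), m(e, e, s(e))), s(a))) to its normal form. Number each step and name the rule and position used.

s(s(a))

1. s(m(e, m(e, s(a), m(e, e, s(e))), s(a)))  →  s(m(e, s(a), m(e, e, s(e))))   [R6 at 1]
2. s(m(e, s(a), m(e, e, s(e))))  →  s(s(a))   [R6 at 1]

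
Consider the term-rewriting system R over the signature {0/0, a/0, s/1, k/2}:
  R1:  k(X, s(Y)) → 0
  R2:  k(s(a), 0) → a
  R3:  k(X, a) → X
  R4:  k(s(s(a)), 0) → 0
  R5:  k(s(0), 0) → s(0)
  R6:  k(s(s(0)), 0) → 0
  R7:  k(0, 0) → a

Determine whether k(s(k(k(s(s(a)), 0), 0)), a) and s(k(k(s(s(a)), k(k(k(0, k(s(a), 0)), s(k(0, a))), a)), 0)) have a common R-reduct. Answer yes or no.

Reduce t₁ = k(s(k(k(s(s(a)), 0), 0)), a):
1. k(s(k(k(s(s(a)), 0), 0)), a)  →  s(k(k(s(s(a)), 0), 0))   [R3 at ε]
2. s(k(k(s(s(a)), 0), 0))  →  s(k(0, 0))   [R4 at 1.1]
3. s(k(0, 0))  →  s(a)   [R7 at 1]

Reduce t₂ = s(k(k(s(s(a)), k(k(k(0, k(s(a), 0)), s(k(0, a))), a)), 0)):
1. s(k(k(s(s(a)), k(k(k(0, k(s(a), 0)), s(k(0, a))), a)), 0))  →  s(k(k(s(s(a)), k(k(0, k(s(a), 0)), s(k(0, a)))), 0))   [R3 at 1.1.2]
2. s(k(k(s(s(a)), k(k(0, k(s(a), 0)), s(k(0, a)))), 0))  →  s(k(k(s(s(a)), 0), 0))   [R1 at 1.1.2]
3. s(k(k(s(s(a)), 0), 0))  →  s(k(0, 0))   [R4 at 1.1]
4. s(k(0, 0))  →  s(a)   [R7 at 1]

yes — NF(t₁) = s(a), NF(t₂) = s(a)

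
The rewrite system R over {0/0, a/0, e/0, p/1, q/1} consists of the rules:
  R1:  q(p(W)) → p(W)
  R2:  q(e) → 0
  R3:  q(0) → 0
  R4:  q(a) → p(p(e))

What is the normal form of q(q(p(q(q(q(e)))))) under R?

p(0)

1. q(q(p(q(q(q(e))))))  →  q(p(q(q(q(e)))))   [R1 at 1]
2. q(p(q(q(q(e)))))  →  p(q(q(q(e))))   [R1 at ε]
3. p(q(q(q(e))))  →  p(q(q(0)))   [R2 at 1.1.1]
4. p(q(q(0)))  →  p(q(0))   [R3 at 1.1]
5. p(q(0))  →  p(0)   [R3 at 1]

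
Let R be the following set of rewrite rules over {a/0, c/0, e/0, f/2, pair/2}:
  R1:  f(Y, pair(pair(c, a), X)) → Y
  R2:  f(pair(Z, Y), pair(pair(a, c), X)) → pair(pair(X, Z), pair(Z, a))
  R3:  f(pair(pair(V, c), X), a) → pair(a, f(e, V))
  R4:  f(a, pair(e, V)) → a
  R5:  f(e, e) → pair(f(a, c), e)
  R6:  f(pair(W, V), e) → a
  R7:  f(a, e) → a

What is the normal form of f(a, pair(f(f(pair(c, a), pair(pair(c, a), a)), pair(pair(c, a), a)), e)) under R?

a

1. f(a, pair(f(f(pair(c, a), pair(pair(c, a), a)), pair(pair(c, a), a)), e))  →  f(a, pair(f(pair(c, a), pair(pair(c, a), a)), e))   [R1 at 2.1]
2. f(a, pair(f(pair(c, a), pair(pair(c, a), a)), e))  →  f(a, pair(pair(c, a), e))   [R1 at 2.1]
3. f(a, pair(pair(c, a), e))  →  a   [R1 at ε]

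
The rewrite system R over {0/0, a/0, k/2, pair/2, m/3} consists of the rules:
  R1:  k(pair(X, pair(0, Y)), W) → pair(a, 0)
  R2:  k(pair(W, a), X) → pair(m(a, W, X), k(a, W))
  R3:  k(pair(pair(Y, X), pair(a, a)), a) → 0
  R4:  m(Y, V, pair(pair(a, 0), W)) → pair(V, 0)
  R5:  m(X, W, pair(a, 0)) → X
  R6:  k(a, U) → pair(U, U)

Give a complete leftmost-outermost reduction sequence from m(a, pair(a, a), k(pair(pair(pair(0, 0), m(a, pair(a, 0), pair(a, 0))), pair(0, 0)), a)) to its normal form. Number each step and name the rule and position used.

1. m(a, pair(a, a), k(pair(pair(pair(0, 0), m(a, pair(a, 0), pair(a, 0))), pair(0, 0)), a))  →  m(a, pair(a, a), pair(a, 0))   [R1 at 3]
2. m(a, pair(a, a), pair(a, 0))  →  a   [R5 at ε]

a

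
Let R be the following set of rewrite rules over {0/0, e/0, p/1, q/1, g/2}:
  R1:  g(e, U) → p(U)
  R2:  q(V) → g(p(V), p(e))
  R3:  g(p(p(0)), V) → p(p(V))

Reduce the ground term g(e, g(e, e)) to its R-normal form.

p(p(e))

1. g(e, g(e, e))  →  p(g(e, e))   [R1 at ε]
2. p(g(e, e))  →  p(p(e))   [R1 at 1]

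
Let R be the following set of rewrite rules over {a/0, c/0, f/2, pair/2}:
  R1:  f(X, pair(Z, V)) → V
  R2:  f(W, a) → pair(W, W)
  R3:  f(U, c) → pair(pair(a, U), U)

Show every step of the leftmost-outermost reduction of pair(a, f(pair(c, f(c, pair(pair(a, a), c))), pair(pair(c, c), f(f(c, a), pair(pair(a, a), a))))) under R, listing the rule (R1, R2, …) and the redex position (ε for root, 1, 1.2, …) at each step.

1. pair(a, f(pair(c, f(c, pair(pair(a, a), c))), pair(pair(c, c), f(f(c, a), pair(pair(a, a), a)))))  →  pair(a, f(f(c, a), pair(pair(a, a), a)))   [R1 at 2]
2. pair(a, f(f(c, a), pair(pair(a, a), a)))  →  pair(a, a)   [R1 at 2]

pair(a, a)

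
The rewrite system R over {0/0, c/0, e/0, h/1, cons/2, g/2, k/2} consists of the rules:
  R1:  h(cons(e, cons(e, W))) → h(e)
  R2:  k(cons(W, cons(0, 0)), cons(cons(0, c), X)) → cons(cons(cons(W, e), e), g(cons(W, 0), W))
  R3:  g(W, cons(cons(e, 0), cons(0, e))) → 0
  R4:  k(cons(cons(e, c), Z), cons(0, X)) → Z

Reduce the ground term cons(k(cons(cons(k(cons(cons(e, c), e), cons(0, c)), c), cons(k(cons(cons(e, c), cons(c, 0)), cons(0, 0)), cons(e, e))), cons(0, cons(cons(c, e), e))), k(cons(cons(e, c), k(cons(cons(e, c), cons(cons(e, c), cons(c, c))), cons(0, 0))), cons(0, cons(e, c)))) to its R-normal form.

1. cons(k(cons(cons(k(cons(cons(e, c), e), cons(0, c)), c), cons(k(cons(cons(e, c), cons(c, 0)), cons(0, 0)), cons(e, e))), cons(0, cons(cons(c, e), e))), k(cons(cons(e, c), k(cons(cons(e, c), cons(cons(e, c), cons(c, c))), cons(0, 0))), cons(0, cons(e, c))))  →  cons(k(cons(cons(e, c), cons(k(cons(cons(e, c), cons(c, 0)), cons(0, 0)), cons(e, e))), cons(0, cons(cons(c, e), e))), k(cons(cons(e, c), k(cons(cons(e, c), cons(cons(e, c), cons(c, c))), cons(0, 0))), cons(0, cons(e, c))))   [R4 at 1.1.1.1]
2. cons(k(cons(cons(e, c), cons(k(cons(cons(e, c), cons(c, 0)), cons(0, 0)), cons(e, e))), cons(0, cons(cons(c, e), e))), k(cons(cons(e, c), k(cons(cons(e, c), cons(cons(e, c), cons(c, c))), cons(0, 0))), cons(0, cons(e, c))))  →  cons(cons(k(cons(cons(e, c), cons(c, 0)), cons(0, 0)), cons(e, e)), k(cons(cons(e, c), k(cons(cons(e, c), cons(cons(e, c), cons(c, c))), cons(0, 0))), cons(0, cons(e, c))))   [R4 at 1]
3. cons(cons(k(cons(cons(e, c), cons(c, 0)), cons(0, 0)), cons(e, e)), k(cons(cons(e, c), k(cons(cons(e, c), cons(cons(e, c), cons(c, c))), cons(0, 0))), cons(0, cons(e, c))))  →  cons(cons(cons(c, 0), cons(e, e)), k(cons(cons(e, c), k(cons(cons(e, c), cons(cons(e, c), cons(c, c))), cons(0, 0))), cons(0, cons(e, c))))   [R4 at 1.1]
4. cons(cons(cons(c, 0), cons(e, e)), k(cons(cons(e, c), k(cons(cons(e, c), cons(cons(e, c), cons(c, c))), cons(0, 0))), cons(0, cons(e, c))))  →  cons(cons(cons(c, 0), cons(e, e)), k(cons(cons(e, c), cons(cons(e, c), cons(c, c))), cons(0, 0)))   [R4 at 2]
5. cons(cons(cons(c, 0), cons(e, e)), k(cons(cons(e, c), cons(cons(e, c), cons(c, c))), cons(0, 0)))  →  cons(cons(cons(c, 0), cons(e, e)), cons(cons(e, c), cons(c, c)))   [R4 at 2]

cons(cons(cons(c, 0), cons(e, e)), cons(cons(e, c), cons(c, c)))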